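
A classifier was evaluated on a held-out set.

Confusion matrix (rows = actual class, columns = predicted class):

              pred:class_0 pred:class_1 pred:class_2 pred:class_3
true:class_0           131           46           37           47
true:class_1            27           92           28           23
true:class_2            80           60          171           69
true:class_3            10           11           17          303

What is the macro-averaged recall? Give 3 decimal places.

Per-class recall (TP/(TP+FN)):
  class_0: TP=131, FN=46+37+47=130 → 131/261 = 0.5019
  class_1: TP=92, FN=27+28+23=78 → 92/170 = 0.5412
  class_2: TP=171, FN=80+60+69=209 → 171/380 = 0.4500
  class_3: TP=303, FN=10+11+17=38 → 303/341 = 0.8886
Macro-recall = mean = (0.5019 + 0.5412 + 0.4500 + 0.8886) / 4 = 0.595

0.595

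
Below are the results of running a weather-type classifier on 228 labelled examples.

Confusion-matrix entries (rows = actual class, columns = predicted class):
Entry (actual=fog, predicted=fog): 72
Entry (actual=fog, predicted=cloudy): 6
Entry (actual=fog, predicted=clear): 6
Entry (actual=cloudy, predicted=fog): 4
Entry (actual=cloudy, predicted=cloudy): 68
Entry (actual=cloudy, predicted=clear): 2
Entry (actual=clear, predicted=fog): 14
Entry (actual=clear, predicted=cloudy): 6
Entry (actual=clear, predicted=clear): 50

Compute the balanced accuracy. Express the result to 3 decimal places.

Balanced accuracy = mean of per-class recall.
  fog: recall = 72/84 = 0.8571
  cloudy: recall = 68/74 = 0.9189
  clear: recall = 50/70 = 0.7143
Mean = (0.8571 + 0.9189 + 0.7143) / 3 = 0.830

0.830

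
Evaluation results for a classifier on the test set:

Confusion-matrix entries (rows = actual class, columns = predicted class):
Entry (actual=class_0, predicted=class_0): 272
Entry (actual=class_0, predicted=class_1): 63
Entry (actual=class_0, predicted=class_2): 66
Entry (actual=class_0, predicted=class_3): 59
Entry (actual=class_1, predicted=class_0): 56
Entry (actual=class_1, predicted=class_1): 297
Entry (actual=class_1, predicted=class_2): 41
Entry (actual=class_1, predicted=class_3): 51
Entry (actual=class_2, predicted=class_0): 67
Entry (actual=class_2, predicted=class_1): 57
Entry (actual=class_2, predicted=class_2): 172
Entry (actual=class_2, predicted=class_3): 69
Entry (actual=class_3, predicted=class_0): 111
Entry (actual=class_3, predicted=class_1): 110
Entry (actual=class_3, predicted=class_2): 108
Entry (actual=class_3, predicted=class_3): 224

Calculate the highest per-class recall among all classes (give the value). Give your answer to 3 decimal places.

Per-class recall (TP/(TP+FN)):
  class_0: TP=272, FN=63+66+59=188 → 272/460 = 0.5913
  class_1: TP=297, FN=56+41+51=148 → 297/445 = 0.6674
  class_2: TP=172, FN=67+57+69=193 → 172/365 = 0.4712
  class_3: TP=224, FN=111+110+108=329 → 224/553 = 0.4051
Highest is class 'class_1' with recall = 0.667.

0.667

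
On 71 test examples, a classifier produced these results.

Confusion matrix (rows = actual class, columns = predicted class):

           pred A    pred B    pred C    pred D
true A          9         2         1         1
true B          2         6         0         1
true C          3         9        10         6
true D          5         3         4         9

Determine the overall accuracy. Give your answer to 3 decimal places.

0.479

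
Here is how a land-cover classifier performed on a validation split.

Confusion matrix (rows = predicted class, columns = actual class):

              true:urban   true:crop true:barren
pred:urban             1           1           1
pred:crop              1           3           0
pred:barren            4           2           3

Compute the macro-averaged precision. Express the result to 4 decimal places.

0.4722

Per-class precision (TP/(TP+FP)):
  urban: TP=1, FP=1+1=2 → 1/3 = 0.33333
  crop: TP=3, FP=1+0=1 → 3/4 = 0.75000
  barren: TP=3, FP=4+2=6 → 3/9 = 0.33333
Macro-precision = mean = (0.33333 + 0.75000 + 0.33333) / 3 = 0.4722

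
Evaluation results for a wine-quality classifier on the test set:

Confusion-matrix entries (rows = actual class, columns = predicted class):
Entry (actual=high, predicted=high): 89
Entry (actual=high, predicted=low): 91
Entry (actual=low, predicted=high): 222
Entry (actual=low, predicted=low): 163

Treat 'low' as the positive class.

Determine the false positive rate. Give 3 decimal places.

0.506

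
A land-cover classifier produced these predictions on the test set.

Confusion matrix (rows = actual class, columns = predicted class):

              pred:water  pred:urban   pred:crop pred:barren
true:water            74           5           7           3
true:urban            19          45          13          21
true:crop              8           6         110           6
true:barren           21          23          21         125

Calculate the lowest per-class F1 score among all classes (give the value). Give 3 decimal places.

0.508

Per-class F1 score (2·TP/(2·TP+FP+FN)):
  water: TP=74, FP=19+8+21=48, FN=5+7+3=15 → 148/211 = 0.7014
  urban: TP=45, FP=5+6+23=34, FN=19+13+21=53 → 90/177 = 0.5085
  crop: TP=110, FP=7+13+21=41, FN=8+6+6=20 → 220/281 = 0.7829
  barren: TP=125, FP=3+21+6=30, FN=21+23+21=65 → 250/345 = 0.7246
Lowest is class 'urban' with F1 score = 0.508.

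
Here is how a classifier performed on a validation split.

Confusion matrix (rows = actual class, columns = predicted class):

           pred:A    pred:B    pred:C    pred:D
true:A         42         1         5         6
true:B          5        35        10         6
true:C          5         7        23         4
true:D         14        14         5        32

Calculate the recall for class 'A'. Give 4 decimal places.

0.7778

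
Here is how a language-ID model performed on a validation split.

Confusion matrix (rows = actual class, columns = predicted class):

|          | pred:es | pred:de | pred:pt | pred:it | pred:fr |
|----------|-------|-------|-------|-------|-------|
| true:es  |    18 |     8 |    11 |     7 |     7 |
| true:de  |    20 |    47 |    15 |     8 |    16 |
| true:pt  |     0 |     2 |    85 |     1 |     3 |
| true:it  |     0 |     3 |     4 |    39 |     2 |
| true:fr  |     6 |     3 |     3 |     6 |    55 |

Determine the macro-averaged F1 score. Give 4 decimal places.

0.6339

Per-class F1 score (2·TP/(2·TP+FP+FN)):
  es: TP=18, FP=20+0+0+6=26, FN=8+11+7+7=33 → 36/95 = 0.37895
  de: TP=47, FP=8+2+3+3=16, FN=20+15+8+16=59 → 94/169 = 0.55621
  pt: TP=85, FP=11+15+4+3=33, FN=0+2+1+3=6 → 170/209 = 0.81340
  it: TP=39, FP=7+8+1+6=22, FN=0+3+4+2=9 → 78/109 = 0.71560
  fr: TP=55, FP=7+16+3+2=28, FN=6+3+3+6=18 → 110/156 = 0.70513
Macro-F1 score = mean = (0.37895 + 0.55621 + 0.81340 + 0.71560 + 0.70513) / 5 = 0.6339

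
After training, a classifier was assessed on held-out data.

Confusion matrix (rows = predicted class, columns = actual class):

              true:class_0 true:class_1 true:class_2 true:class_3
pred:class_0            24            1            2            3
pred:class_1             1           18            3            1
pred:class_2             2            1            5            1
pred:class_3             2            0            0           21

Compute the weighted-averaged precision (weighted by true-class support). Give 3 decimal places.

Per-class precision (TP/(TP+FP)):
  class_0: TP=24, FP=1+2+3=6 → 24/30 = 0.8000
  class_1: TP=18, FP=1+3+1=5 → 18/23 = 0.7826
  class_2: TP=5, FP=2+1+1=4 → 5/9 = 0.5556
  class_3: TP=21, FP=2+0+0=2 → 21/23 = 0.9130
Weighted-precision = Σ (supportᵢ/N)·precisionᵢ with N=85: (29/85)·0.8000 + (20/85)·0.7826 + (10/85)·0.5556 + (26/85)·0.9130 = 0.802

0.802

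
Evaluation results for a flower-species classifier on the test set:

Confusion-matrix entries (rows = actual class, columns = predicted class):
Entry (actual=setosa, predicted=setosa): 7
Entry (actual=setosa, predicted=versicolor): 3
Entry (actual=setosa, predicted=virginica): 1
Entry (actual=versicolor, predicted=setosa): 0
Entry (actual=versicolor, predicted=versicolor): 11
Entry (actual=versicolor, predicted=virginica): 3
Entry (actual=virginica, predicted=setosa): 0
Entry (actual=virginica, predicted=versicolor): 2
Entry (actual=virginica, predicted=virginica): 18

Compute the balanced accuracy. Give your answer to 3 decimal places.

0.774

Balanced accuracy = mean of per-class recall.
  setosa: recall = 7/11 = 0.6364
  versicolor: recall = 11/14 = 0.7857
  virginica: recall = 18/20 = 0.9000
Mean = (0.6364 + 0.7857 + 0.9000) / 3 = 0.774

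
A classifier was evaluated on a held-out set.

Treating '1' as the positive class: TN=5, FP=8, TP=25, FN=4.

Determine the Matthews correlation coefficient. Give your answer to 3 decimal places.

MCC = (TP·TN − FP·FN) / √((TP+FP)(TP+FN)(TN+FP)(TN+FN))
Numerator = 25·5 − 8·4 = 93
Denominator = √(33·29·13·9) = √111969 = 334.6177
MCC = 93 / 334.6177 = 0.278

0.278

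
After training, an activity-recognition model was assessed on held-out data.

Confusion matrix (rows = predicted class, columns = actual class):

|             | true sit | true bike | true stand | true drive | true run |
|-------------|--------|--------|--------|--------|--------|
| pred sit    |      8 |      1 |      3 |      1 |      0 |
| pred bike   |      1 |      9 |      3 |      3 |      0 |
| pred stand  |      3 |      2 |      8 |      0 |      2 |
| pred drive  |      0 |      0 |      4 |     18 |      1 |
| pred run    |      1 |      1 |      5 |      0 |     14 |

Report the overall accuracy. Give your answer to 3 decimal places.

Accuracy = trace / total = (8+9+8+18+14=57) / 88 = 57/88 = 0.648

0.648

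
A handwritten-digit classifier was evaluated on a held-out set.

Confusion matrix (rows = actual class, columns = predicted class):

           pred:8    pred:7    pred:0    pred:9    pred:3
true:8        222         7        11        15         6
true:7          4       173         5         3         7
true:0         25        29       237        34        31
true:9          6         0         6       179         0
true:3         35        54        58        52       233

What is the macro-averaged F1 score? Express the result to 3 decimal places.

0.736

Per-class F1 score (2·TP/(2·TP+FP+FN)):
  8: TP=222, FP=4+25+6+35=70, FN=7+11+15+6=39 → 444/553 = 0.8029
  7: TP=173, FP=7+29+0+54=90, FN=4+5+3+7=19 → 346/455 = 0.7604
  0: TP=237, FP=11+5+6+58=80, FN=25+29+34+31=119 → 474/673 = 0.7043
  9: TP=179, FP=15+3+34+52=104, FN=6+0+6+0=12 → 358/474 = 0.7553
  3: TP=233, FP=6+7+31+0=44, FN=35+54+58+52=199 → 466/709 = 0.6573
Macro-F1 score = mean = (0.8029 + 0.7604 + 0.7043 + 0.7553 + 0.6573) / 5 = 0.736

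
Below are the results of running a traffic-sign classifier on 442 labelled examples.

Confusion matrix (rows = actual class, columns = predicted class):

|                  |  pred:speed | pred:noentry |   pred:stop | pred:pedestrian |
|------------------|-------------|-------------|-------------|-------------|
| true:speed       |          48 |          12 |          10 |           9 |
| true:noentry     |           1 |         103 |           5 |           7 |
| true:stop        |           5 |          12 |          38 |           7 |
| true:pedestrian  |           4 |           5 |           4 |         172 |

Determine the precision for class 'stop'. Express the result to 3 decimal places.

0.667

One-vs-rest for 'stop': TP = diagonal; FP = other classes predicted 'stop'; FN = 'stop' predicted as other.
precision = TP/(TP+FP).
stop: TP=38, FP=10+5+4=19 → 38/57 = 0.6667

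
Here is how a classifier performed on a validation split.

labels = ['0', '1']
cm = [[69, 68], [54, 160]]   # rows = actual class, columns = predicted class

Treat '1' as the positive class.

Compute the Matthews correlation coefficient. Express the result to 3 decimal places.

0.257

MCC = (TP·TN − FP·FN) / √((TP+FP)(TP+FN)(TN+FP)(TN+FN))
Numerator = 160·69 − 68·54 = 7368
Denominator = √(228·214·137·123) = √822193992 = 28673.9253
MCC = 7368 / 28673.9253 = 0.257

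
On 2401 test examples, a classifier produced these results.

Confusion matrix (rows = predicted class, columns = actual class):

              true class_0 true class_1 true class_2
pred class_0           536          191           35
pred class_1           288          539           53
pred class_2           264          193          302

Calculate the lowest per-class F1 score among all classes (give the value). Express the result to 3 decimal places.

Per-class F1 score (2·TP/(2·TP+FP+FN)):
  class_0: TP=536, FP=191+35=226, FN=288+264=552 → 1072/1850 = 0.5795
  class_1: TP=539, FP=288+53=341, FN=191+193=384 → 1078/1803 = 0.5979
  class_2: TP=302, FP=264+193=457, FN=35+53=88 → 604/1149 = 0.5257
Lowest is class 'class_2' with F1 score = 0.526.

0.526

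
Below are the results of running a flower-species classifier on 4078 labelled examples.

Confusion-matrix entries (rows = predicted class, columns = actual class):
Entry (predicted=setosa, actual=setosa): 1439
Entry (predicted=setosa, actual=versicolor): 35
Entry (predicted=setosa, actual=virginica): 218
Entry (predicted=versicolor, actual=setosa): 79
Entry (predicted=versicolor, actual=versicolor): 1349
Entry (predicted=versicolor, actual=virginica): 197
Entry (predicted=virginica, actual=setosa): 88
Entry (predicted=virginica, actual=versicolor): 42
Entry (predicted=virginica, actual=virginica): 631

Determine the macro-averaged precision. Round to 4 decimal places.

0.8366

Per-class precision (TP/(TP+FP)):
  setosa: TP=1439, FP=35+218=253 → 1439/1692 = 0.85047
  versicolor: TP=1349, FP=79+197=276 → 1349/1625 = 0.83015
  virginica: TP=631, FP=88+42=130 → 631/761 = 0.82917
Macro-precision = mean = (0.85047 + 0.83015 + 0.82917) / 3 = 0.8366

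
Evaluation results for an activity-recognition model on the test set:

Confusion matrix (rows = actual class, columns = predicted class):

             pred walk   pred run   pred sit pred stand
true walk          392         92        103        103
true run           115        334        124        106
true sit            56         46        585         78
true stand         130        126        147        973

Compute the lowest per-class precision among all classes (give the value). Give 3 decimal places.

Per-class precision (TP/(TP+FP)):
  walk: TP=392, FP=115+56+130=301 → 392/693 = 0.5657
  run: TP=334, FP=92+46+126=264 → 334/598 = 0.5585
  sit: TP=585, FP=103+124+147=374 → 585/959 = 0.6100
  stand: TP=973, FP=103+106+78=287 → 973/1260 = 0.7722
Lowest is class 'run' with precision = 0.559.

0.559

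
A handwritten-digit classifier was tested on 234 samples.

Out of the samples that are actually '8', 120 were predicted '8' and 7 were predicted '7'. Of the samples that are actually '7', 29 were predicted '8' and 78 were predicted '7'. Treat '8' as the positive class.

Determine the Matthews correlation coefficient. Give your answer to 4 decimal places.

MCC = (TP·TN − FP·FN) / √((TP+FP)(TP+FN)(TN+FP)(TN+FN))
Numerator = 120·78 − 29·7 = 9157
Denominator = √(149·127·107·85) = √172104685 = 13118.8675
MCC = 9157 / 13118.8675 = 0.6980

0.6980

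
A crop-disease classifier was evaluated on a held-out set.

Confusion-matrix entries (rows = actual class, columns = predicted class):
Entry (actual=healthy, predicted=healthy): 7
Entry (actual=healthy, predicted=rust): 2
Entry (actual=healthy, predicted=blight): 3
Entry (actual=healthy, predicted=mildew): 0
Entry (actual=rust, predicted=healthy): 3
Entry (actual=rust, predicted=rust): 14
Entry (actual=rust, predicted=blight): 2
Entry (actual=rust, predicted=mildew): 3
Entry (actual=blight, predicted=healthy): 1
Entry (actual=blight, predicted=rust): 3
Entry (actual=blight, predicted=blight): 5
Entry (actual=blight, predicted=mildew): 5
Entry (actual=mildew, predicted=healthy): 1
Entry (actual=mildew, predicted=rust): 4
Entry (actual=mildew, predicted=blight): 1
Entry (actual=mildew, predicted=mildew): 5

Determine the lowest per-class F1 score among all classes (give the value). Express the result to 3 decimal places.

Per-class F1 score (2·TP/(2·TP+FP+FN)):
  healthy: TP=7, FP=3+1+1=5, FN=2+3+0=5 → 14/24 = 0.5833
  rust: TP=14, FP=2+3+4=9, FN=3+2+3=8 → 28/45 = 0.6222
  blight: TP=5, FP=3+2+1=6, FN=1+3+5=9 → 10/25 = 0.4000
  mildew: TP=5, FP=0+3+5=8, FN=1+4+1=6 → 10/24 = 0.4167
Lowest is class 'blight' with F1 score = 0.400.

0.400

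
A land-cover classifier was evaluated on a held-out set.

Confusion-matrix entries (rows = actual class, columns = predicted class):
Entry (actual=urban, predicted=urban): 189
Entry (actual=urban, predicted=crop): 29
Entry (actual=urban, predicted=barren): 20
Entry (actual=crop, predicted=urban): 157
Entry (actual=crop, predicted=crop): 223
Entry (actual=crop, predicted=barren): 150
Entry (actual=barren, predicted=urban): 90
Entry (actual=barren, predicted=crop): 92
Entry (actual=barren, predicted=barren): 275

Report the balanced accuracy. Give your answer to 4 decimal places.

Balanced accuracy = mean of per-class recall.
  urban: recall = 189/238 = 0.79412
  crop: recall = 223/530 = 0.42075
  barren: recall = 275/457 = 0.60175
Mean = (0.79412 + 0.42075 + 0.60175) / 3 = 0.6055

0.6055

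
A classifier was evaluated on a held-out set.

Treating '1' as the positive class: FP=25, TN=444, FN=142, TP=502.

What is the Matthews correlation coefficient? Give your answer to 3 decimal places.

0.718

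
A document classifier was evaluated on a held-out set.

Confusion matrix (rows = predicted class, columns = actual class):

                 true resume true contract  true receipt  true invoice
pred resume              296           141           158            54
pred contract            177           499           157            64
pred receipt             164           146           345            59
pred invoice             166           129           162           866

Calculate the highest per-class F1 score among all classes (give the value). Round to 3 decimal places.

0.732

Per-class F1 score (2·TP/(2·TP+FP+FN)):
  resume: TP=296, FP=141+158+54=353, FN=177+164+166=507 → 592/1452 = 0.4077
  contract: TP=499, FP=177+157+64=398, FN=141+146+129=416 → 998/1812 = 0.5508
  receipt: TP=345, FP=164+146+59=369, FN=158+157+162=477 → 690/1536 = 0.4492
  invoice: TP=866, FP=166+129+162=457, FN=54+64+59=177 → 1732/2366 = 0.7320
Highest is class 'invoice' with F1 score = 0.732.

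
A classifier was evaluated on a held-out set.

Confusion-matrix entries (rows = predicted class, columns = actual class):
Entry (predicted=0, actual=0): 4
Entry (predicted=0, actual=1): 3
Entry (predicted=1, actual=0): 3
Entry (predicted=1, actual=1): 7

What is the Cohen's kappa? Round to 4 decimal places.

Observed agreement pₒ = trace/N = 11/17 = 0.64706
Expected agreement pₑ = Σ (rowᵢ·colᵢ)/N² = (7·7 + 10·10)/17² = 0.51557
κ = (pₒ − pₑ)/(1 − pₑ) = (0.64706 − 0.51557)/(1 − 0.51557) = 0.2714

0.2714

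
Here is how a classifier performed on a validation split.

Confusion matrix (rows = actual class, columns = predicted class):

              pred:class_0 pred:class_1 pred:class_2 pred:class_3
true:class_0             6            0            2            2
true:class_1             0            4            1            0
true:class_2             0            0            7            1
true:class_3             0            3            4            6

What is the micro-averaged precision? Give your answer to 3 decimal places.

0.639

Micro-averaging pools counts across classes: ΣTP=23, ΣFP=13, ΣFN=13.
Micro-precision = TP/(TP+FP) on pooled counts = 0.639 (equals overall accuracy in single-label multiclass).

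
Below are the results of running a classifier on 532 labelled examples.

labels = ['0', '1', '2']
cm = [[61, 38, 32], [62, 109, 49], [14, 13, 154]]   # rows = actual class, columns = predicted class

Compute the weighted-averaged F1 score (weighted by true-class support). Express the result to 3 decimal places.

Per-class F1 score (2·TP/(2·TP+FP+FN)):
  0: TP=61, FP=62+14=76, FN=38+32=70 → 122/268 = 0.4552
  1: TP=109, FP=38+13=51, FN=62+49=111 → 218/380 = 0.5737
  2: TP=154, FP=32+49=81, FN=14+13=27 → 308/416 = 0.7404
Weighted-F1 score = Σ (supportᵢ/N)·F1 scoreᵢ with N=532: (131/532)·0.4552 + (220/532)·0.5737 + (181/532)·0.7404 = 0.601

0.601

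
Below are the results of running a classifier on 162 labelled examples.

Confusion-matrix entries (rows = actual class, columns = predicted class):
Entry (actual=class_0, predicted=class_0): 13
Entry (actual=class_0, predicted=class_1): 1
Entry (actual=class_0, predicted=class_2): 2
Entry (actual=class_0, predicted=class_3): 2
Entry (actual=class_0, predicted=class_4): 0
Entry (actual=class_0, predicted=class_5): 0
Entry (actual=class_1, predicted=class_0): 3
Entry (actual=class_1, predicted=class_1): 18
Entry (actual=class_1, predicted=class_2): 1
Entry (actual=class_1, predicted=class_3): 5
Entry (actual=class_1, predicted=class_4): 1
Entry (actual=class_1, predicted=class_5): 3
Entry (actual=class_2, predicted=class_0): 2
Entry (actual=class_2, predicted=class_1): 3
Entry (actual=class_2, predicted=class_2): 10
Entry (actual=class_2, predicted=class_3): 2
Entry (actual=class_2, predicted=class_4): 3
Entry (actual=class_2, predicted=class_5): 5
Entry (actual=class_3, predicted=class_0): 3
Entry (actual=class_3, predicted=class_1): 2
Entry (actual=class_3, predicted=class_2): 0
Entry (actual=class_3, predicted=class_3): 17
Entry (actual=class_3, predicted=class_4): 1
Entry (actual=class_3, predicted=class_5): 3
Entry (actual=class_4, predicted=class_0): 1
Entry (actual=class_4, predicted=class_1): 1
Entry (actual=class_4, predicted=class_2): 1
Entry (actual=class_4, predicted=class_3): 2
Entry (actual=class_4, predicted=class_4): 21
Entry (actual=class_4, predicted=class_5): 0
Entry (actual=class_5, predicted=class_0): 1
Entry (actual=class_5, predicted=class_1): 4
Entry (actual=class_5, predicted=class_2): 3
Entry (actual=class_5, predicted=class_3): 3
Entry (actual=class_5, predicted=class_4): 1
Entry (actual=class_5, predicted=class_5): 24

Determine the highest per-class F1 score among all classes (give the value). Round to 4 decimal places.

0.7925

Per-class F1 score (2·TP/(2·TP+FP+FN)):
  class_0: TP=13, FP=3+2+3+1+1=10, FN=1+2+2+0+0=5 → 26/41 = 0.63415
  class_1: TP=18, FP=1+3+2+1+4=11, FN=3+1+5+1+3=13 → 36/60 = 0.60000
  class_2: TP=10, FP=2+1+0+1+3=7, FN=2+3+2+3+5=15 → 20/42 = 0.47619
  class_3: TP=17, FP=2+5+2+2+3=14, FN=3+2+0+1+3=9 → 34/57 = 0.59649
  class_4: TP=21, FP=0+1+3+1+1=6, FN=1+1+1+2+0=5 → 42/53 = 0.79245
  class_5: TP=24, FP=0+3+5+3+0=11, FN=1+4+3+3+1=12 → 48/71 = 0.67606
Highest is class 'class_4' with F1 score = 0.7925.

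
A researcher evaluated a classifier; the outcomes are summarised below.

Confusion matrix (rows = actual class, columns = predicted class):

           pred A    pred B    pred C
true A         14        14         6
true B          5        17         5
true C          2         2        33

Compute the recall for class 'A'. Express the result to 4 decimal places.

0.4118

Take TP from the diagonal, FP from the rest of the 'A' prediction marginal, FN from the rest of the 'A' actual marginal.
recall = TP/(TP+FN).
A: TP=14, FN=14+6=20 → 14/34 = 0.41176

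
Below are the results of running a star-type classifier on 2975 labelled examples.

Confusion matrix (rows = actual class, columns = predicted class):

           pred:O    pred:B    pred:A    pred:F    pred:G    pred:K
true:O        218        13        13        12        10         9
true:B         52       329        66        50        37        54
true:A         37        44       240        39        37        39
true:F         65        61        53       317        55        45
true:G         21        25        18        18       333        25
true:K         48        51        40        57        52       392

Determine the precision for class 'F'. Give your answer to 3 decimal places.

Take TP from the diagonal, FP from the rest of the 'F' prediction marginal, FN from the rest of the 'F' actual marginal.
precision = TP/(TP+FP).
F: TP=317, FP=12+50+39+18+57=176 → 317/493 = 0.6430

0.643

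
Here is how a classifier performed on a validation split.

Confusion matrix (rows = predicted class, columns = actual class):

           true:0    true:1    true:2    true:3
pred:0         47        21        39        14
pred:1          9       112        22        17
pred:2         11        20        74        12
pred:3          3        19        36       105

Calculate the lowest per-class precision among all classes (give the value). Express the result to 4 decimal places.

Per-class precision (TP/(TP+FP)):
  0: TP=47, FP=21+39+14=74 → 47/121 = 0.38843
  1: TP=112, FP=9+22+17=48 → 112/160 = 0.70000
  2: TP=74, FP=11+20+12=43 → 74/117 = 0.63248
  3: TP=105, FP=3+19+36=58 → 105/163 = 0.64417
Lowest is class '0' with precision = 0.3884.

0.3884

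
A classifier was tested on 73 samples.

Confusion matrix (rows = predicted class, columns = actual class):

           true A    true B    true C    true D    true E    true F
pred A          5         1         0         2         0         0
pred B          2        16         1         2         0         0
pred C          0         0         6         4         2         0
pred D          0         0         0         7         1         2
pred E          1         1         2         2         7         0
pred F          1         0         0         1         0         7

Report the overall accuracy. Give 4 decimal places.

Accuracy = trace / total = (5+16+6+7+7+7=48) / 73 = 48/73 = 0.6575

0.6575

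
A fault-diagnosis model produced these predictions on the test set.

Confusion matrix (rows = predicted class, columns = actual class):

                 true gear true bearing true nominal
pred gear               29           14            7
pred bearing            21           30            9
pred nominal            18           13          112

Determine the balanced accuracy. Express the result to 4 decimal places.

Balanced accuracy = mean of per-class recall.
  gear: recall = 29/68 = 0.42647
  bearing: recall = 30/57 = 0.52632
  nominal: recall = 112/128 = 0.87500
Mean = (0.42647 + 0.52632 + 0.87500) / 3 = 0.6093

0.6093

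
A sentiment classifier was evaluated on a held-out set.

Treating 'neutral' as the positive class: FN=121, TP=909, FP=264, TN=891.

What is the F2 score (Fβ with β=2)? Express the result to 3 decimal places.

0.859

Fβ = (1+β²)·TP / ((1+β²)·TP + β²·FN + FP), with β²=4
= 5·909 / (5·909 + 4·121 + 264) = 0.859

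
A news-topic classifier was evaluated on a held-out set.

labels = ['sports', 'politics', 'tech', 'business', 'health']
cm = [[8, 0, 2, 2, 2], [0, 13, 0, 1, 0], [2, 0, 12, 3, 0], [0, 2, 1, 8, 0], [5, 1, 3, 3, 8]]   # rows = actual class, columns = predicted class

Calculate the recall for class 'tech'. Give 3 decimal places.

0.706

recall = TP/(TP+FN).
tech: TP=12, FN=2+0+3+0=5 → 12/17 = 0.7059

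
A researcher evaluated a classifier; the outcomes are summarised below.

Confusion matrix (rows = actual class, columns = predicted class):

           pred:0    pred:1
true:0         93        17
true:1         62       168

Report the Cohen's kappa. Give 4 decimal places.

Observed agreement pₒ = trace/N = 261/340 = 0.76765
Expected agreement pₑ = Σ (rowᵢ·colᵢ)/N² = (110·155 + 230·185)/340² = 0.51557
κ = (pₒ − pₑ)/(1 − pₑ) = (0.76765 − 0.51557)/(1 − 0.51557) = 0.5204

0.5204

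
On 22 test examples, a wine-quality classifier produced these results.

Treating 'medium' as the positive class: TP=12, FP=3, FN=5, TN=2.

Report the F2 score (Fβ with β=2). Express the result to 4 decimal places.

Fβ = (1+β²)·TP / ((1+β²)·TP + β²·FN + FP), with β²=4
= 5·12 / (5·12 + 4·5 + 3) = 0.7229

0.7229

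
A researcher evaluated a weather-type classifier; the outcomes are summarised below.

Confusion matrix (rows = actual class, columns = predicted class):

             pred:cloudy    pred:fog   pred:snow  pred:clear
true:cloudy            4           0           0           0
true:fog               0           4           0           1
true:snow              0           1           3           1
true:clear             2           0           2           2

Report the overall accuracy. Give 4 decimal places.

0.6500

Accuracy = trace / total = (4+4+3+2=13) / 20 = 13/20 = 0.6500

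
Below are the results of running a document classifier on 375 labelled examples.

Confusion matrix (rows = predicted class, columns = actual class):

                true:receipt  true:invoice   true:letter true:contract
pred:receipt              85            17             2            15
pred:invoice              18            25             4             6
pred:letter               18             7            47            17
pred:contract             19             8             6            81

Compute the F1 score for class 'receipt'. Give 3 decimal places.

Treat 'receipt' as positive and all other classes as negative.
F1 score = 2·TP/(2·TP+FP+FN).
receipt: TP=85, FP=17+2+15=34, FN=18+18+19=55 → 170/259 = 0.6564

0.656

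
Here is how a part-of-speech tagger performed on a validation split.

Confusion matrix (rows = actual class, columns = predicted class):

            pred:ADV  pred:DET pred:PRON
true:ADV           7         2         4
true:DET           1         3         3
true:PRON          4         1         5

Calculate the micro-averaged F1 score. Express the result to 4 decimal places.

0.5000

Micro-averaging pools counts across classes: ΣTP=15, ΣFP=15, ΣFN=15.
Micro-F1 score = 2·TP/(2·TP+FP+FN) on pooled counts = 0.5000 (equals overall accuracy in single-label multiclass).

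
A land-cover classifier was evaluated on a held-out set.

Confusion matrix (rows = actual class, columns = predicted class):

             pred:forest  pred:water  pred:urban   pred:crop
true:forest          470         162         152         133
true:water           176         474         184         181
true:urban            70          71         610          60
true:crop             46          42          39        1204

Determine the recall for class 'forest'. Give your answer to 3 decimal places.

0.513

recall = TP/(TP+FN).
forest: TP=470, FN=162+152+133=447 → 470/917 = 0.5125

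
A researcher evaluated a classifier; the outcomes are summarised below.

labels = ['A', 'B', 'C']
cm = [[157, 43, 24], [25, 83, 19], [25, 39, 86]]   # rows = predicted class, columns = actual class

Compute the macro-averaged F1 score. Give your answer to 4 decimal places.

Per-class F1 score (2·TP/(2·TP+FP+FN)):
  A: TP=157, FP=43+24=67, FN=25+25=50 → 314/431 = 0.72854
  B: TP=83, FP=25+19=44, FN=43+39=82 → 166/292 = 0.56849
  C: TP=86, FP=25+39=64, FN=24+19=43 → 172/279 = 0.61649
Macro-F1 score = mean = (0.72854 + 0.56849 + 0.61649) / 3 = 0.6378

0.6378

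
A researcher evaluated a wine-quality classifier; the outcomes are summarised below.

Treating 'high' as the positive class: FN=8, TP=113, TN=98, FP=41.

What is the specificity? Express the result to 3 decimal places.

Specificity = TN/(TN+FP) = 98/(98+41) = 0.705

0.705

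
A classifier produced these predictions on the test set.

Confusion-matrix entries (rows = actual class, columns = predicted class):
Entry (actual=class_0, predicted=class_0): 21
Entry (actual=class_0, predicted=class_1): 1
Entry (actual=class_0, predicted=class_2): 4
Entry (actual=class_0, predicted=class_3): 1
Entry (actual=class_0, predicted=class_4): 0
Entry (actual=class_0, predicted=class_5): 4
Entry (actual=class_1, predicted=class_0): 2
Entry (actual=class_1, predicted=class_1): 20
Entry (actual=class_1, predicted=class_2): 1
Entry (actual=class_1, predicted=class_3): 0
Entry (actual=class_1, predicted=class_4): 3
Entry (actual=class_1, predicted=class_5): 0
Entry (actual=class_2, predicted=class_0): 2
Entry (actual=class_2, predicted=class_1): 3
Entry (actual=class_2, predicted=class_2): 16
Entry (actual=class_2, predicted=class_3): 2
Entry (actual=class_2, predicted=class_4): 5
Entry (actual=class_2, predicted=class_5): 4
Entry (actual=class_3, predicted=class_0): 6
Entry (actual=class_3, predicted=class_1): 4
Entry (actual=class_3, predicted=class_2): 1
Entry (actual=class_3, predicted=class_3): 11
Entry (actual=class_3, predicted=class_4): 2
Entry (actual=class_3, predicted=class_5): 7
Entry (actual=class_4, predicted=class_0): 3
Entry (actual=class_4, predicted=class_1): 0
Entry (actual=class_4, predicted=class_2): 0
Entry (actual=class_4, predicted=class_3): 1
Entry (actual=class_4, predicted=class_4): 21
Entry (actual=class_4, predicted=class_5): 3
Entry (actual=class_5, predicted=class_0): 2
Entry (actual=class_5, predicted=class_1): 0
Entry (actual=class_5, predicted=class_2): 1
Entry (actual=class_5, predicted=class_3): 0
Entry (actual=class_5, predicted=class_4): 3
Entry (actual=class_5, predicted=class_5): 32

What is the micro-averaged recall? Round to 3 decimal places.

0.651

Micro-averaging pools counts across classes: ΣTP=121, ΣFP=65, ΣFN=65.
Micro-recall = TP/(TP+FN) on pooled counts = 0.651 (equals overall accuracy in single-label multiclass).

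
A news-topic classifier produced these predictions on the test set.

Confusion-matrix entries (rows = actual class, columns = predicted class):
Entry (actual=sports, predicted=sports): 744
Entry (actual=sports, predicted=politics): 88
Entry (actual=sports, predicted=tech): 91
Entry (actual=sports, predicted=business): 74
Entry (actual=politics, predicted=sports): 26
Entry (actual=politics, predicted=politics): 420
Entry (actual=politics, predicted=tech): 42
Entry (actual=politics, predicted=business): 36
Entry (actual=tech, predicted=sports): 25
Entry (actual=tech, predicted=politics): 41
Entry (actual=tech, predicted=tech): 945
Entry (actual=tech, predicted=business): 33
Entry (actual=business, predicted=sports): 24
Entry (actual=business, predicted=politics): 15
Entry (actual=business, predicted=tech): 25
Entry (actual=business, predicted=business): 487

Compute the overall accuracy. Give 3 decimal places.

Accuracy = trace / total = (744+420+945+487=2596) / 3116 = 2596/3116 = 0.833

0.833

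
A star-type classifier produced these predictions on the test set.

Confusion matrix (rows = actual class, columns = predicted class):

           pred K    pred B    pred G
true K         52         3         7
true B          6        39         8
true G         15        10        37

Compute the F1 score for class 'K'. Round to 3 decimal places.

0.770

Treat 'K' as positive and all other classes as negative.
F1 score = 2·TP/(2·TP+FP+FN).
K: TP=52, FP=6+15=21, FN=3+7=10 → 104/135 = 0.7704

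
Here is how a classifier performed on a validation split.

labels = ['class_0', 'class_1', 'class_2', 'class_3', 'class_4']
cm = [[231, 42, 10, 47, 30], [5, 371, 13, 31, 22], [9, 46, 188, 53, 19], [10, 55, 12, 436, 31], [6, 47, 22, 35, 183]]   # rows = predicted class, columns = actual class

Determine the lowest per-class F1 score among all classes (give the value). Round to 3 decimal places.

Per-class F1 score (2·TP/(2·TP+FP+FN)):
  class_0: TP=231, FP=42+10+47+30=129, FN=5+9+10+6=30 → 462/621 = 0.7440
  class_1: TP=371, FP=5+13+31+22=71, FN=42+46+55+47=190 → 742/1003 = 0.7398
  class_2: TP=188, FP=9+46+53+19=127, FN=10+13+12+22=57 → 376/560 = 0.6714
  class_3: TP=436, FP=10+55+12+31=108, FN=47+31+53+35=166 → 872/1146 = 0.7609
  class_4: TP=183, FP=6+47+22+35=110, FN=30+22+19+31=102 → 366/578 = 0.6332
Lowest is class 'class_4' with F1 score = 0.633.

0.633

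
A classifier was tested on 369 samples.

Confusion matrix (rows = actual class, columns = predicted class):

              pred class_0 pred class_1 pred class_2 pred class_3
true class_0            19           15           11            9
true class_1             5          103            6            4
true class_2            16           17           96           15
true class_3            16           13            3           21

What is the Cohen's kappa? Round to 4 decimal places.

0.5022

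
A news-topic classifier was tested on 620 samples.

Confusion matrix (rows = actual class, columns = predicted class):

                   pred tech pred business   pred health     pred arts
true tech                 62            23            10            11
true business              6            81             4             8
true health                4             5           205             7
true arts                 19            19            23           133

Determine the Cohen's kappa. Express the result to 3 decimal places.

Observed agreement pₒ = trace/N = 481/620 = 0.7758
Expected agreement pₑ = Σ (rowᵢ·colᵢ)/N² = (106·91 + 99·128 + 221·242 + 194·159)/620² = 0.2774
κ = (pₒ − pₑ)/(1 − pₑ) = (0.7758 − 0.2774)/(1 − 0.2774) = 0.690

0.690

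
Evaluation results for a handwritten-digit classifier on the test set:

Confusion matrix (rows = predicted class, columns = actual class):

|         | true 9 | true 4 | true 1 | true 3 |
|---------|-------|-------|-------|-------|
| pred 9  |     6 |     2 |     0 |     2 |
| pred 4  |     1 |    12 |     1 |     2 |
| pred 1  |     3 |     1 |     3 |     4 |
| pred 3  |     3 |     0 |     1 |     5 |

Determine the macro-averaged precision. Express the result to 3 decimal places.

0.545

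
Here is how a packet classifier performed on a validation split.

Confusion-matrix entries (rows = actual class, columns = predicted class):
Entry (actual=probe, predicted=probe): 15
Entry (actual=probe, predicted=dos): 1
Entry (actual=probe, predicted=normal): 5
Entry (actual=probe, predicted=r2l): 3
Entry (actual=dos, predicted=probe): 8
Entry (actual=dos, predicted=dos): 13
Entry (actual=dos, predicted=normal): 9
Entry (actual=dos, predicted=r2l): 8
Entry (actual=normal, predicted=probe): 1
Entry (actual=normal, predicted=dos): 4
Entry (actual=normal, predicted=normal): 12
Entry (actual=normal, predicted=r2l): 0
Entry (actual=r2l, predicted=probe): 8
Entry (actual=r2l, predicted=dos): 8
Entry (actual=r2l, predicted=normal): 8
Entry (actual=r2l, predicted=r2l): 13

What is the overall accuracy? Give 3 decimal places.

0.457

Accuracy = trace / total = (15+13+12+13=53) / 116 = 53/116 = 0.457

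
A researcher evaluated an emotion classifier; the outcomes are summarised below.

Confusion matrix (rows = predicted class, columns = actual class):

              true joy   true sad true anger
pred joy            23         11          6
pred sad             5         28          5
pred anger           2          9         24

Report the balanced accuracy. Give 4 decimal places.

Balanced accuracy = mean of per-class recall.
  joy: recall = 23/30 = 0.76667
  sad: recall = 28/48 = 0.58333
  anger: recall = 24/35 = 0.68571
Mean = (0.76667 + 0.58333 + 0.68571) / 3 = 0.6786

0.6786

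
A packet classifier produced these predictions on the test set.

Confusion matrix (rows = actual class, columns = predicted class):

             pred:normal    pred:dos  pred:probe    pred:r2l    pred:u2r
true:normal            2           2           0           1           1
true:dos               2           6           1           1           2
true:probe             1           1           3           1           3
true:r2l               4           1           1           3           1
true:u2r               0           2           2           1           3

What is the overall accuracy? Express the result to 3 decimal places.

Accuracy = trace / total = (2+6+3+3+3=17) / 45 = 17/45 = 0.378

0.378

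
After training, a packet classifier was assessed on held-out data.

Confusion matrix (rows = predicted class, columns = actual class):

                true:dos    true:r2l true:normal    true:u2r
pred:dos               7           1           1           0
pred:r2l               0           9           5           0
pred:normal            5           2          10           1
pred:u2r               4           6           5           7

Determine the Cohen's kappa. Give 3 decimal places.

0.374

Observed agreement pₒ = trace/N = 33/63 = 0.5238
Expected agreement pₑ = Σ (rowᵢ·colᵢ)/N² = (16·9 + 18·14 + 21·18 + 8·22)/63² = 0.2394
κ = (pₒ − pₑ)/(1 − pₑ) = (0.5238 − 0.2394)/(1 − 0.2394) = 0.374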